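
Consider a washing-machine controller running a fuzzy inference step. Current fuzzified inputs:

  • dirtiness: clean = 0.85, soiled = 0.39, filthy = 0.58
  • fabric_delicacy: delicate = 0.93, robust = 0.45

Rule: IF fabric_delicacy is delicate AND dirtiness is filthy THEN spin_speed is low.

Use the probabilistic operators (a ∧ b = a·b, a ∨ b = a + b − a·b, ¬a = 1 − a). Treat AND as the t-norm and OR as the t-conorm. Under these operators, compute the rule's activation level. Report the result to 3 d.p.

firing strength: delicate=0.93, filthy=0.58; AND[a·b] → w = 0.5394

0.539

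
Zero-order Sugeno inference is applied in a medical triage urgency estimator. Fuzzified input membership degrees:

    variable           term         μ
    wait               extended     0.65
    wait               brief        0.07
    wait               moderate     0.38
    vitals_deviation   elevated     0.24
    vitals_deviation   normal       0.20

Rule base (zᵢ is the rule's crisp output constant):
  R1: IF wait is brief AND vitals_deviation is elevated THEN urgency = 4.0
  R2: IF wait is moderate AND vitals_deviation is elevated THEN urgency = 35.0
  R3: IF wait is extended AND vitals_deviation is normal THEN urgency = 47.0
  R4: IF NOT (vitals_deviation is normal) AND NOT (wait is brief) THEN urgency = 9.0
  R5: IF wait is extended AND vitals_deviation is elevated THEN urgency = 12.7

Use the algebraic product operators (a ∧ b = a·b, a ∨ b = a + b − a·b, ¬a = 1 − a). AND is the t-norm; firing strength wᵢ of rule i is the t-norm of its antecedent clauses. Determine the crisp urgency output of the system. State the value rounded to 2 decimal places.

15.86

R1 (z=4.0): brief=0.07, elevated=0.24; AND[a·b] → w = 0.0168
R2 (z=35.0): moderate=0.38, elevated=0.24; AND[a·b] → w = 0.0912
R3 (z=47.0): extended=0.65, normal=0.20; AND[a·b] → w = 0.1300
R4 (z=9.0): ¬normal=1−0.20=0.80, ¬brief=1−0.07=0.93; AND[a·b] → w = 0.7440
R5 (z=12.7): extended=0.65, elevated=0.24; AND[a·b] → w = 0.1560
Weighted average = (0.0168·4.0 + 0.0912·35.0 + 0.1300·47.0 + 0.7440·9.0 + 0.1560·12.7) / (0.0168 + 0.0912 + 0.1300 + 0.7440 + 0.1560)
  = 18.0464 / 1.1380 = 15.86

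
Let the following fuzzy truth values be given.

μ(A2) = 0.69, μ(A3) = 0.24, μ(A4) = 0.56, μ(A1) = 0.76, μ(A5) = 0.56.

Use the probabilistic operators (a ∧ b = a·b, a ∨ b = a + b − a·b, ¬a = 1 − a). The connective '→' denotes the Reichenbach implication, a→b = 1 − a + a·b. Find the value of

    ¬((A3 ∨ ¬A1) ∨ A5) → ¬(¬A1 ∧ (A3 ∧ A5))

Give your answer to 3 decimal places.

¬A1 = 1 − 0.7600 = 0.2400
A3 ∨ ¬A1 = a + b − a·b on (0.2400, 0.2400) = 0.4224
(A3 ∨ ¬A1) ∨ A5 = a + b − a·b on (0.4224, 0.5600) = 0.7459
¬((A3 ∨ ¬A1) ∨ A5) = 1 − 0.7459 = 0.2541
¬A1 = 1 − 0.7600 = 0.2400
A3 ∧ A5 = a·b on (0.2400, 0.5600) = 0.1344
¬A1 ∧ (A3 ∧ A5) = a·b on (0.2400, 0.1344) = 0.0323
¬(¬A1 ∧ (A3 ∧ A5)) = 1 − 0.0323 = 0.9677
¬((A3 ∨ ¬A1) ∨ A5) → ¬(¬A1 ∧ (A3 ∧ A5))  [Reichenbach: 1 − a + a·b] with a=0.2541, b=0.9677 → 0.9918

0.992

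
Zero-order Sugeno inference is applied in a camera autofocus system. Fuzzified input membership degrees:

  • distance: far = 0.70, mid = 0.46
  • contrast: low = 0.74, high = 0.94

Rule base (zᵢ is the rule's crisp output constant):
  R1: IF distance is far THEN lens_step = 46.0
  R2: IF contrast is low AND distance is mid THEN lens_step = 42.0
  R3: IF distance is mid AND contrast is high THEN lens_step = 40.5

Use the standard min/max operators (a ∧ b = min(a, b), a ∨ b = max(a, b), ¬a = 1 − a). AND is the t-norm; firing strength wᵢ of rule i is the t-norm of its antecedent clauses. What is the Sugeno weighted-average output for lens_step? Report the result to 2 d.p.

43.30

R1 (z=46.0): far=0.70 → w = 0.70
R2 (z=42.0): low=0.74, mid=0.46; AND[min(a, b)] → w = 0.46
R3 (z=40.5): mid=0.46, high=0.94; AND[min(a, b)] → w = 0.46
Weighted average = (0.70·46.0 + 0.46·42.0 + 0.46·40.5) / (0.70 + 0.46 + 0.46)
  = 70.1500 / 1.6200 = 43.30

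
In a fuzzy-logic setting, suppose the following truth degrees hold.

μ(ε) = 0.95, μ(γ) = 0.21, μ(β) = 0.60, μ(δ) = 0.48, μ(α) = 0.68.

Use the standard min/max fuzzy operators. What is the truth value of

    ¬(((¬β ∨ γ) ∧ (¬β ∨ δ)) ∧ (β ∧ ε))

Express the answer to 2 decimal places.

0.60

¬β = 1 − 0.60 = 0.40
¬β ∨ γ = max(a, b) on (0.40, 0.21) = 0.40
¬β = 1 − 0.60 = 0.40
¬β ∨ δ = max(a, b) on (0.40, 0.48) = 0.48
(¬β ∨ γ) ∧ (¬β ∨ δ) = min(a, b) on (0.40, 0.48) = 0.40
β ∧ ε = min(a, b) on (0.60, 0.95) = 0.60
((¬β ∨ γ) ∧ (¬β ∨ δ)) ∧ (β ∧ ε) = min(a, b) on (0.40, 0.60) = 0.40
¬(((¬β ∨ γ) ∧ (¬β ∨ δ)) ∧ (β ∧ ε)) = 1 − 0.40 = 0.60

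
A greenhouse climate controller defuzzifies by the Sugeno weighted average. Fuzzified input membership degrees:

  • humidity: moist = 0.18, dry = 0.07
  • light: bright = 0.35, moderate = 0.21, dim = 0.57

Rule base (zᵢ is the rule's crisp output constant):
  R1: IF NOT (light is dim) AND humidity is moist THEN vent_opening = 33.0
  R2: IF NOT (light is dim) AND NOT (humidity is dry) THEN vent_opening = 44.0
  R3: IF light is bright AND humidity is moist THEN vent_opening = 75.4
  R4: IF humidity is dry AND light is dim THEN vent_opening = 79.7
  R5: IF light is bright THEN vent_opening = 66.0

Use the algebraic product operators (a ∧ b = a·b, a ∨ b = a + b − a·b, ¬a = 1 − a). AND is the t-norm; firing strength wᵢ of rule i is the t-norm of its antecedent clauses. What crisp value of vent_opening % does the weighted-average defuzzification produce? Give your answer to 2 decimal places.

R1 (z=33.0): ¬dim=1−0.57=0.43, moist=0.18; AND[a·b] → w = 0.0774
R2 (z=44.0): ¬dim=1−0.57=0.43, ¬dry=1−0.07=0.93; AND[a·b] → w = 0.3999
R3 (z=75.4): bright=0.35, moist=0.18; AND[a·b] → w = 0.0630
R4 (z=79.7): dry=0.07, dim=0.57; AND[a·b] → w = 0.0399
R5 (z=66.0): bright=0.35 → w = 0.3500
Weighted average = (0.0774·33.0 + 0.3999·44.0 + 0.0630·75.4 + 0.0399·79.7 + 0.3500·66.0) / (0.0774 + 0.3999 + 0.0630 + 0.0399 + 0.3500)
  = 51.1800 / 0.9302 = 55.02

55.02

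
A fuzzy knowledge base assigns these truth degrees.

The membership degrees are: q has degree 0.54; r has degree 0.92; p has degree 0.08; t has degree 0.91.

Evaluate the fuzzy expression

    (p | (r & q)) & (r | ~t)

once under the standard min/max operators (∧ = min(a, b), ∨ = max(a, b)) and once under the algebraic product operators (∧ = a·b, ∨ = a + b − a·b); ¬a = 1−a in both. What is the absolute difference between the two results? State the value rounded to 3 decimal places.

Under standard min/max:
  r & q = min(a, b) on (0.92, 0.54) = 0.54
  p | (r & q) = max(a, b) on (0.08, 0.54) = 0.54
  ~t = 1 − 0.91 = 0.09
  r | ~t = max(a, b) on (0.92, 0.09) = 0.92
  (p | (r & q)) & (r | ~t) = min(a, b) on (0.54, 0.92) = 0.54
  → value = 0.5400
Under algebraic product:
  r & q = a·b on (0.9200, 0.5400) = 0.4968
  p | (r & q) = a + b − a·b on (0.0800, 0.4968) = 0.5371
  ~t = 1 − 0.9100 = 0.0900
  r | ~t = a + b − a·b on (0.9200, 0.0900) = 0.9272
  (p | (r & q)) & (r | ~t) = a·b on (0.5371, 0.9272) = 0.4980
  → value = 0.4980
|0.5400 − 0.4980| = 0.042

0.042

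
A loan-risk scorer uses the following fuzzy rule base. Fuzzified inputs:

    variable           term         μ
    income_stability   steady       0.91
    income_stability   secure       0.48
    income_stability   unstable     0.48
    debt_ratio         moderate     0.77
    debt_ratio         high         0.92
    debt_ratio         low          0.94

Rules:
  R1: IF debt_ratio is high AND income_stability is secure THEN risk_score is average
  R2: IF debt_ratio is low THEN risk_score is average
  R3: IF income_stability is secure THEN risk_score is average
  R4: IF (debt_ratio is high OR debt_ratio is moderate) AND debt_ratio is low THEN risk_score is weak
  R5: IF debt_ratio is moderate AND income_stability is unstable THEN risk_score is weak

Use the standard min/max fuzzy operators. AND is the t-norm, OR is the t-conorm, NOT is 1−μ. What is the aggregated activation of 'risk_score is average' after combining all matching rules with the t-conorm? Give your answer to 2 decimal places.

R1: high=0.92, secure=0.48; AND[min(a, b)] → w = 0.48
R2: low=0.94 → w = 0.94
R3: secure=0.48 → w = 0.48
R4: (high=0.92 OR moderate=0.77) = 0.92; AND[min(a, b)] with low=0.94 → w = 0.92
R5: moderate=0.77, unstable=0.48; AND[min(a, b)] → w = 0.48
Rules with consequent 'average': {R1, R2, R3} → strengths 0.48, 0.94, 0.48
Aggregate via t-conorm [max(a, b)]: 0.94

0.94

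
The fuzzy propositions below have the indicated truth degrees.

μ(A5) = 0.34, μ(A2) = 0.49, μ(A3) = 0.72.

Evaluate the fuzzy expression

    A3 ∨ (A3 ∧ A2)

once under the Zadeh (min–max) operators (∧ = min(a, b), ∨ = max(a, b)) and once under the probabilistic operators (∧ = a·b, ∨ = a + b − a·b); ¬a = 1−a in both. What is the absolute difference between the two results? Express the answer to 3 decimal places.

Under Zadeh (min–max):
  A3 ∧ A2 = min(a, b) on (0.72, 0.49) = 0.49
  A3 ∨ (A3 ∧ A2) = max(a, b) on (0.72, 0.49) = 0.72
  → value = 0.7200
Under probabilistic:
  A3 ∧ A2 = a·b on (0.7200, 0.4900) = 0.3528
  A3 ∨ (A3 ∧ A2) = a + b − a·b on (0.7200, 0.3528) = 0.8188
  → value = 0.8188
|0.7200 − 0.8188| = 0.099

0.099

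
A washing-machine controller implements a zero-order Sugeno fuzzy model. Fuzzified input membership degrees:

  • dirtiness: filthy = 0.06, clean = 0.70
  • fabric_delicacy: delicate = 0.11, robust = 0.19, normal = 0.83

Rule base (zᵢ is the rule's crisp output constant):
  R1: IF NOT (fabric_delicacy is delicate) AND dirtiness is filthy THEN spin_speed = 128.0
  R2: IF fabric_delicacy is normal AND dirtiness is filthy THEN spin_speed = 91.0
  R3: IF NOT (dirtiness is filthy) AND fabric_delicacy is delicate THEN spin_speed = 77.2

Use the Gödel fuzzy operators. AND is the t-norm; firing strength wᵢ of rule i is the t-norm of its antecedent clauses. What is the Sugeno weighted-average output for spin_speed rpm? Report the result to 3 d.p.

94.052

R1 (z=128.0): ¬delicate=1−0.11=0.89, filthy=0.06; AND[min(a, b)] → w = 0.06
R2 (z=91.0): normal=0.83, filthy=0.06; AND[min(a, b)] → w = 0.06
R3 (z=77.2): ¬filthy=1−0.06=0.94, delicate=0.11; AND[min(a, b)] → w = 0.11
Weighted average = (0.06·128.0 + 0.06·91.0 + 0.11·77.2) / (0.06 + 0.06 + 0.11)
  = 21.6320 / 0.2300 = 94.052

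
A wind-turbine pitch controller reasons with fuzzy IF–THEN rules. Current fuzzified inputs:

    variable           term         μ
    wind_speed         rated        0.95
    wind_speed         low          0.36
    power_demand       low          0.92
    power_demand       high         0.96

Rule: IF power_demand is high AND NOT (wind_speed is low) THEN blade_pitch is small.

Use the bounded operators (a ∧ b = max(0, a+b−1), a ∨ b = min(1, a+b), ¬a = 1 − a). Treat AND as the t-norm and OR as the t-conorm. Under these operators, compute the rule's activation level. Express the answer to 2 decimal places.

0.60

firing strength: high=0.96, ¬low=1−0.36=0.64; AND[max(0, a+b−1)] → w = 0.60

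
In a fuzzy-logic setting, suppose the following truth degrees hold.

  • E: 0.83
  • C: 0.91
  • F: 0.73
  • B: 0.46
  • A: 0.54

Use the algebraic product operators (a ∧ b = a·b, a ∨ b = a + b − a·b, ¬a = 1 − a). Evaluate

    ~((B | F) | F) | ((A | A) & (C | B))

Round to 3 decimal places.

0.760

B | F = a + b − a·b on (0.4600, 0.7300) = 0.8542
(B | F) | F = a + b − a·b on (0.8542, 0.7300) = 0.9606
~((B | F) | F) = 1 − 0.9606 = 0.0394
A | A = a + b − a·b on (0.5400, 0.5400) = 0.7884
C | B = a + b − a·b on (0.9100, 0.4600) = 0.9514
(A | A) & (C | B) = a·b on (0.7884, 0.9514) = 0.7501
~((B | F) | F) | ((A | A) & (C | B)) = a + b − a·b on (0.0394, 0.7501) = 0.7599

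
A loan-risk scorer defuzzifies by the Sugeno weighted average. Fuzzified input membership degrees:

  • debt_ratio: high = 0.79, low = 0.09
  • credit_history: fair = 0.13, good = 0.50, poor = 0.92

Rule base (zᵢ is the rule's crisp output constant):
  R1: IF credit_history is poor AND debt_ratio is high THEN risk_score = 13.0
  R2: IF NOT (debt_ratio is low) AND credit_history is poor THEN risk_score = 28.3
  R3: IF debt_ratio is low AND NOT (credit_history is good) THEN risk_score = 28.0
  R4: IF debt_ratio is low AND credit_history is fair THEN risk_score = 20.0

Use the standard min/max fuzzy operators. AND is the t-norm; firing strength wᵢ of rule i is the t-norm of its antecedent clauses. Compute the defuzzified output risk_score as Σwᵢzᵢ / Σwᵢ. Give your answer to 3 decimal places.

R1 (z=13.0): poor=0.92, high=0.79; AND[min(a, b)] → w = 0.79
R2 (z=28.3): ¬low=1−0.09=0.91, poor=0.92; AND[min(a, b)] → w = 0.91
R3 (z=28.0): low=0.09, ¬good=1−0.50=0.50; AND[min(a, b)] → w = 0.09
R4 (z=20.0): low=0.09, fair=0.13; AND[min(a, b)] → w = 0.09
Weighted average = (0.79·13.0 + 0.91·28.3 + 0.09·28.0 + 0.09·20.0) / (0.79 + 0.91 + 0.09 + 0.09)
  = 40.3430 / 1.8800 = 21.459

21.459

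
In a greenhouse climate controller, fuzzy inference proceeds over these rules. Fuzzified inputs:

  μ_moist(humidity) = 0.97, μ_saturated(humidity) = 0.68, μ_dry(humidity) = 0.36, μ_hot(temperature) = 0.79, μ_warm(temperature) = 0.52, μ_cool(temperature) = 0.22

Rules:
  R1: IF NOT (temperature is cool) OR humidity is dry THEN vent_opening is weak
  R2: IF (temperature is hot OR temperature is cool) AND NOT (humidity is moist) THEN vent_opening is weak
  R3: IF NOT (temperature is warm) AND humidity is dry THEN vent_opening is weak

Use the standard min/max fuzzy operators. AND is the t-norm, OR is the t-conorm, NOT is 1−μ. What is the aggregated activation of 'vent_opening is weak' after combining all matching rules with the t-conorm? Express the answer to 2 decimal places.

R1: ¬cool=1−0.22=0.78, dry=0.36; OR[max(a, b)] → w = 0.78
R2: (hot=0.79 OR cool=0.22) = 0.79; AND[min(a, b)] with ¬moist=1−0.97=0.03 → w = 0.03
R3: ¬warm=1−0.52=0.48, dry=0.36; AND[min(a, b)] → w = 0.36
Rules with consequent 'weak': {R1, R2, R3} → strengths 0.78, 0.03, 0.36
Aggregate via t-conorm [max(a, b)]: 0.78

0.78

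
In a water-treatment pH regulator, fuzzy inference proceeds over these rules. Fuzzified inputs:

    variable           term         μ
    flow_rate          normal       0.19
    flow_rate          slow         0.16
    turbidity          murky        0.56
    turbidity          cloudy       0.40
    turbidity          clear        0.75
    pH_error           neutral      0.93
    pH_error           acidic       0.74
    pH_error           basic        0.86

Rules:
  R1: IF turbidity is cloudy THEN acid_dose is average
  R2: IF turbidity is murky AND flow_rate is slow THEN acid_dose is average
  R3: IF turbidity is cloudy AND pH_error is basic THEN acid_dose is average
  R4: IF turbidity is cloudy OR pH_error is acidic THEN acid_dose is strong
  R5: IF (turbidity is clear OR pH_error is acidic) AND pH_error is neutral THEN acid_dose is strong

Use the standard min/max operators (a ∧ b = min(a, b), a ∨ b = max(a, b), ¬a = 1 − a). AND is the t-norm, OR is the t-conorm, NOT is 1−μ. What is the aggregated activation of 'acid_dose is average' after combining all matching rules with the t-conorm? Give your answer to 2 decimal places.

R1: cloudy=0.40 → w = 0.40
R2: murky=0.56, slow=0.16; AND[min(a, b)] → w = 0.16
R3: cloudy=0.40, basic=0.86; AND[min(a, b)] → w = 0.40
R4: cloudy=0.40, acidic=0.74; OR[max(a, b)] → w = 0.74
R5: (clear=0.75 OR acidic=0.74) = 0.75; AND[min(a, b)] with neutral=0.93 → w = 0.75
Rules with consequent 'average': {R1, R2, R3} → strengths 0.40, 0.16, 0.40
Aggregate via t-conorm [max(a, b)]: 0.40

0.40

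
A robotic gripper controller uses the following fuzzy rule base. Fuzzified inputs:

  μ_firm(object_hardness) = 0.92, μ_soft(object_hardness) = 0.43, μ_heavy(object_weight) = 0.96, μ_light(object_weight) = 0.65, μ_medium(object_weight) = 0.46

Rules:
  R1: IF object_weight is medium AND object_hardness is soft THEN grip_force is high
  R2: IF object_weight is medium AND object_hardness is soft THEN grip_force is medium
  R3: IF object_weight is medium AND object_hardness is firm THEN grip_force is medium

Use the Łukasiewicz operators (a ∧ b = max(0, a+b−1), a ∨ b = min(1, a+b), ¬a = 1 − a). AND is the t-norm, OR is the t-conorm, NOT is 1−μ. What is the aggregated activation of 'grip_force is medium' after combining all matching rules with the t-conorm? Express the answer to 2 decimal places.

R1: medium=0.46, soft=0.43; AND[max(0, a+b−1)] → w = 0.00
R2: medium=0.46, soft=0.43; AND[max(0, a+b−1)] → w = 0.00
R3: medium=0.46, firm=0.92; AND[max(0, a+b−1)] → w = 0.38
Rules with consequent 'medium': {R2, R3} → strengths 0.00, 0.38
Aggregate via t-conorm [min(1, a+b)]: 0.38

0.38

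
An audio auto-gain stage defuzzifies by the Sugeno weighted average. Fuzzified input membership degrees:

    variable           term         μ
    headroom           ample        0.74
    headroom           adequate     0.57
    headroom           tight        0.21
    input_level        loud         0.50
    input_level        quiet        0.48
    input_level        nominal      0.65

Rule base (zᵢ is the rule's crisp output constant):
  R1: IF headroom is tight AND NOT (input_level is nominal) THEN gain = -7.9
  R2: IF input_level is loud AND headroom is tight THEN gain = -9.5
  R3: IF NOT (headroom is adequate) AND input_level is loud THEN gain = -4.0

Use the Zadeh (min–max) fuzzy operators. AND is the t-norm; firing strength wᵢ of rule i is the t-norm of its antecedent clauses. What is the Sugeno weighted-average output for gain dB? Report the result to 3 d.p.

-6.322

R1 (z=-7.9): tight=0.21, ¬nominal=1−0.65=0.35; AND[min(a, b)] → w = 0.21
R2 (z=-9.5): loud=0.50, tight=0.21; AND[min(a, b)] → w = 0.21
R3 (z=-4.0): ¬adequate=1−0.57=0.43, loud=0.50; AND[min(a, b)] → w = 0.43
Weighted average = (0.21·-7.9 + 0.21·-9.5 + 0.43·-4.0) / (0.21 + 0.21 + 0.43)
  = -5.3740 / 0.8500 = -6.322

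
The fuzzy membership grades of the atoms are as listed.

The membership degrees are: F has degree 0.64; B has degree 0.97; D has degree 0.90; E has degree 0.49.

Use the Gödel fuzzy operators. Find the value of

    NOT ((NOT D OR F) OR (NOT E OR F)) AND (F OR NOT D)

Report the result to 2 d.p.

0.36

NOT D = 1 − 0.90 = 0.10
NOT D OR F = max(a, b) on (0.10, 0.64) = 0.64
NOT E = 1 − 0.49 = 0.51
NOT E OR F = max(a, b) on (0.51, 0.64) = 0.64
(NOT D OR F) OR (NOT E OR F) = max(a, b) on (0.64, 0.64) = 0.64
NOT ((NOT D OR F) OR (NOT E OR F)) = 1 − 0.64 = 0.36
NOT D = 1 − 0.90 = 0.10
F OR NOT D = max(a, b) on (0.64, 0.10) = 0.64
NOT ((NOT D OR F) OR (NOT E OR F)) AND (F OR NOT D) = min(a, b) on (0.36, 0.64) = 0.36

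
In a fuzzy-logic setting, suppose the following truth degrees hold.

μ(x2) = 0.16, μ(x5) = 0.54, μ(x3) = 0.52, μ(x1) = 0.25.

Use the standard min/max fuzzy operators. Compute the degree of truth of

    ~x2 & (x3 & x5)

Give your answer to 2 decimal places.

0.52

~x2 = 1 − 0.16 = 0.84
x3 & x5 = min(a, b) on (0.52, 0.54) = 0.52
~x2 & (x3 & x5) = min(a, b) on (0.84, 0.52) = 0.52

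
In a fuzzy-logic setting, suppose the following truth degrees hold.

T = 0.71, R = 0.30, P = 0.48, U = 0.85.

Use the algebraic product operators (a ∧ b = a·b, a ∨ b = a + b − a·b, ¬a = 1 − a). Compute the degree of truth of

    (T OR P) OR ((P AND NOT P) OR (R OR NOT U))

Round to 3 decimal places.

0.933

T OR P = a + b − a·b on (0.7100, 0.4800) = 0.8492
NOT P = 1 − 0.4800 = 0.5200
P AND NOT P = a·b on (0.4800, 0.5200) = 0.2496
NOT U = 1 − 0.8500 = 0.1500
R OR NOT U = a + b − a·b on (0.3000, 0.1500) = 0.4050
(P AND NOT P) OR (R OR NOT U) = a + b − a·b on (0.2496, 0.4050) = 0.5535
(T OR P) OR ((P AND NOT P) OR (R OR NOT U)) = a + b − a·b on (0.8492, 0.5535) = 0.9327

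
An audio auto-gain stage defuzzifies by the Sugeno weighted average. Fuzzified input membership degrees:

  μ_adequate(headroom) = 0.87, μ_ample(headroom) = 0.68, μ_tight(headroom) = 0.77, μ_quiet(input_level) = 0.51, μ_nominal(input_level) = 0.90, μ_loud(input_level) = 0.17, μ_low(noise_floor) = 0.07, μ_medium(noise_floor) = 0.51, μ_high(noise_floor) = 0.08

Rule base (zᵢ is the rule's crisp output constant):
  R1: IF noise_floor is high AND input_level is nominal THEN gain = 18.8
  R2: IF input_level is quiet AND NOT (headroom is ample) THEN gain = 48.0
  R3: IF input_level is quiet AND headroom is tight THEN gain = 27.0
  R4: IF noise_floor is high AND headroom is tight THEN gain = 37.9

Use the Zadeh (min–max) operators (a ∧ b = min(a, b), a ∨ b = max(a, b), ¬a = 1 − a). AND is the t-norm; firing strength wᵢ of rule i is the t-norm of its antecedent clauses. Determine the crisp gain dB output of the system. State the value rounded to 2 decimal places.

34.01

R1 (z=18.8): high=0.08, nominal=0.90; AND[min(a, b)] → w = 0.08
R2 (z=48.0): quiet=0.51, ¬ample=1−0.68=0.32; AND[min(a, b)] → w = 0.32
R3 (z=27.0): quiet=0.51, tight=0.77; AND[min(a, b)] → w = 0.51
R4 (z=37.9): high=0.08, tight=0.77; AND[min(a, b)] → w = 0.08
Weighted average = (0.08·18.8 + 0.32·48.0 + 0.51·27.0 + 0.08·37.9) / (0.08 + 0.32 + 0.51 + 0.08)
  = 33.6660 / 0.9900 = 34.01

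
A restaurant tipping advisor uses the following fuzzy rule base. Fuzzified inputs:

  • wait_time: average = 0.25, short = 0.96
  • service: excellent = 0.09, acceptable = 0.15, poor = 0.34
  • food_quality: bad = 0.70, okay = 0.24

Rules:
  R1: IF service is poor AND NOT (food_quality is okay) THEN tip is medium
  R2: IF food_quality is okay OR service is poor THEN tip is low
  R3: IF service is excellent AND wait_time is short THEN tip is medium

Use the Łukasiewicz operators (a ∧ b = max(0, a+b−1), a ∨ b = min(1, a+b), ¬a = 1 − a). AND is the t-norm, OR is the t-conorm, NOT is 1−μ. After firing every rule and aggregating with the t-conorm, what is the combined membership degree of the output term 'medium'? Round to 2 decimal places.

R1: poor=0.34, ¬okay=1−0.24=0.76; AND[max(0, a+b−1)] → w = 0.10
R2: okay=0.24, poor=0.34; OR[min(1, a+b)] → w = 0.58
R3: excellent=0.09, short=0.96; AND[max(0, a+b−1)] → w = 0.05
Rules with consequent 'medium': {R1, R3} → strengths 0.10, 0.05
Aggregate via t-conorm [min(1, a+b)]: 0.15

0.15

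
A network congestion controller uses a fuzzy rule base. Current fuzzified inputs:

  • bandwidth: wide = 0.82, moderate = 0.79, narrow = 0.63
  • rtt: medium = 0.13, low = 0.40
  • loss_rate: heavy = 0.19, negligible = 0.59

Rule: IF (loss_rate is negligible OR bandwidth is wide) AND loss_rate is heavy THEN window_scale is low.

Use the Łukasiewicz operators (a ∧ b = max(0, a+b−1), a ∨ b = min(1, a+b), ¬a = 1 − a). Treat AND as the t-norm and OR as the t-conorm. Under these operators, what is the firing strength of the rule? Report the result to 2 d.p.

firing strength: (negligible=0.59 OR wide=0.82) = 1.00; AND[max(0, a+b−1)] with heavy=0.19 → w = 0.19

0.19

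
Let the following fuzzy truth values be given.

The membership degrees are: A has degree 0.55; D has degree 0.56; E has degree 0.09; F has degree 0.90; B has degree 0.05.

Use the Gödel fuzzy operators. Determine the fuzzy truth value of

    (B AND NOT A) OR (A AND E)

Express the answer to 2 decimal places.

NOT A = 1 − 0.55 = 0.45
B AND NOT A = min(a, b) on (0.05, 0.45) = 0.05
A AND E = min(a, b) on (0.55, 0.09) = 0.09
(B AND NOT A) OR (A AND E) = max(a, b) on (0.05, 0.09) = 0.09

0.09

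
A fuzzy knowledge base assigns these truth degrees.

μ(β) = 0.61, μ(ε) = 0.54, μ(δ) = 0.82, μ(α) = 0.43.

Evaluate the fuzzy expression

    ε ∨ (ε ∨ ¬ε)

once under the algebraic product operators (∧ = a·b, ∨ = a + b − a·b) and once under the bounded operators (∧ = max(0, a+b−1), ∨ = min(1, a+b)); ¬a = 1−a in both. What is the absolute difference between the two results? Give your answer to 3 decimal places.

Under algebraic product:
  ¬ε = 1 − 0.5400 = 0.4600
  ε ∨ ¬ε = a + b − a·b on (0.5400, 0.4600) = 0.7516
  ε ∨ (ε ∨ ¬ε) = a + b − a·b on (0.5400, 0.7516) = 0.8857
  → value = 0.8857
Under bounded:
  ¬ε = 1 − 0.54 = 0.46
  ε ∨ ¬ε = min(1, a+b) on (0.54, 0.46) = 1.00
  ε ∨ (ε ∨ ¬ε) = min(1, a+b) on (0.54, 1.00) = 1.00
  → value = 1.0000
|0.8857 − 1.0000| = 0.114

0.114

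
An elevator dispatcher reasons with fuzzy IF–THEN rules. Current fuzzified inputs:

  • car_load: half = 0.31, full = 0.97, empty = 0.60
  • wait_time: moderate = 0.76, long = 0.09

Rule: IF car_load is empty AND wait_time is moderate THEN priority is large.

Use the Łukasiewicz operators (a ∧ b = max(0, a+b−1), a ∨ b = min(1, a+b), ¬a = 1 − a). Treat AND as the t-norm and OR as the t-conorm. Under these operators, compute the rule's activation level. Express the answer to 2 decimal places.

firing strength: empty=0.60, moderate=0.76; AND[max(0, a+b−1)] → w = 0.36

0.36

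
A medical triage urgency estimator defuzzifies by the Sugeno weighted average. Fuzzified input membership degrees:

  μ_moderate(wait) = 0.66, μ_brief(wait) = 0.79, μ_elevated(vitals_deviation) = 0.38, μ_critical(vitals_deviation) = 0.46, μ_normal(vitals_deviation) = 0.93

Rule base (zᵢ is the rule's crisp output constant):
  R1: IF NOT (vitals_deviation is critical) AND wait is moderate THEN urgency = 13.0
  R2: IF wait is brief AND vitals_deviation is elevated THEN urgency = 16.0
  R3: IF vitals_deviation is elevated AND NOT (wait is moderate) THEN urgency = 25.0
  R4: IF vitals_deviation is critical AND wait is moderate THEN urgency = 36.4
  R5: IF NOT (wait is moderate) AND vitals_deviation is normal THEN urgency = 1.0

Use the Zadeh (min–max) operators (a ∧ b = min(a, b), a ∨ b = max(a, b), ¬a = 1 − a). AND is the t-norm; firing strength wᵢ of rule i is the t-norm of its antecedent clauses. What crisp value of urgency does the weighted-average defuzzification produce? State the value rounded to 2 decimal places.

R1 (z=13.0): ¬critical=1−0.46=0.54, moderate=0.66; AND[min(a, b)] → w = 0.54
R2 (z=16.0): brief=0.79, elevated=0.38; AND[min(a, b)] → w = 0.38
R3 (z=25.0): elevated=0.38, ¬moderate=1−0.66=0.34; AND[min(a, b)] → w = 0.34
R4 (z=36.4): critical=0.46, moderate=0.66; AND[min(a, b)] → w = 0.46
R5 (z=1.0): ¬moderate=1−0.66=0.34, normal=0.93; AND[min(a, b)] → w = 0.34
Weighted average = (0.54·13.0 + 0.38·16.0 + 0.34·25.0 + 0.46·36.4 + 0.34·1.0) / (0.54 + 0.38 + 0.34 + 0.46 + 0.34)
  = 38.6840 / 2.0600 = 18.78

18.78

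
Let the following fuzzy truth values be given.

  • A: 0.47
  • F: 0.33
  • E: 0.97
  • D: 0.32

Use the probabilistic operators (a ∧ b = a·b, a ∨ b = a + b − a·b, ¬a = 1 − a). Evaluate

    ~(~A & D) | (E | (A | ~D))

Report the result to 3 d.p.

0.999

~A = 1 − 0.4700 = 0.5300
~A & D = a·b on (0.5300, 0.3200) = 0.1696
~(~A & D) = 1 − 0.1696 = 0.8304
~D = 1 − 0.3200 = 0.6800
A | ~D = a + b − a·b on (0.4700, 0.6800) = 0.8304
E | (A | ~D) = a + b − a·b on (0.9700, 0.8304) = 0.9949
~(~A & D) | (E | (A | ~D)) = a + b − a·b on (0.8304, 0.9949) = 0.9991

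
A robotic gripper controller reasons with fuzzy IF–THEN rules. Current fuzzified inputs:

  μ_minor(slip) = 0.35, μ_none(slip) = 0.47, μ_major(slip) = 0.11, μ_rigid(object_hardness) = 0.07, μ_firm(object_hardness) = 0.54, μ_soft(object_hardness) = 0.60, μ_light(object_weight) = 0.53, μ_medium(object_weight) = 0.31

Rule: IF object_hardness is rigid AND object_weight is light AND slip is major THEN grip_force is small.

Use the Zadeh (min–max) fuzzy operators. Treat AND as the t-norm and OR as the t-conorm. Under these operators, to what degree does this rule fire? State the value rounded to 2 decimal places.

0.07

firing strength: rigid=0.07, light=0.53, major=0.11; AND[min(a, b)] → w = 0.07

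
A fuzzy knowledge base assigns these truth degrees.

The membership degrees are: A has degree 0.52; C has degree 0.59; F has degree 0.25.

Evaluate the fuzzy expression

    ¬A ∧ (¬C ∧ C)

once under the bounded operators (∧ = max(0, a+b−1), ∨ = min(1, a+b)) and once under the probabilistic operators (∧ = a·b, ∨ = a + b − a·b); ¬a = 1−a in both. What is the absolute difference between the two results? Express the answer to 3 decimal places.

Under bounded:
  ¬A = 1 − 0.52 = 0.48
  ¬C = 1 − 0.59 = 0.41
  ¬C ∧ C = max(0, a+b−1) on (0.41, 0.59) = 0.00
  ¬A ∧ (¬C ∧ C) = max(0, a+b−1) on (0.48, 0.00) = 0.00
  → value = 0.0000
Under probabilistic:
  ¬A = 1 − 0.5200 = 0.4800
  ¬C = 1 − 0.5900 = 0.4100
  ¬C ∧ C = a·b on (0.4100, 0.5900) = 0.2419
  ¬A ∧ (¬C ∧ C) = a·b on (0.4800, 0.2419) = 0.1161
  → value = 0.1161
|0.0000 − 0.1161| = 0.116

0.116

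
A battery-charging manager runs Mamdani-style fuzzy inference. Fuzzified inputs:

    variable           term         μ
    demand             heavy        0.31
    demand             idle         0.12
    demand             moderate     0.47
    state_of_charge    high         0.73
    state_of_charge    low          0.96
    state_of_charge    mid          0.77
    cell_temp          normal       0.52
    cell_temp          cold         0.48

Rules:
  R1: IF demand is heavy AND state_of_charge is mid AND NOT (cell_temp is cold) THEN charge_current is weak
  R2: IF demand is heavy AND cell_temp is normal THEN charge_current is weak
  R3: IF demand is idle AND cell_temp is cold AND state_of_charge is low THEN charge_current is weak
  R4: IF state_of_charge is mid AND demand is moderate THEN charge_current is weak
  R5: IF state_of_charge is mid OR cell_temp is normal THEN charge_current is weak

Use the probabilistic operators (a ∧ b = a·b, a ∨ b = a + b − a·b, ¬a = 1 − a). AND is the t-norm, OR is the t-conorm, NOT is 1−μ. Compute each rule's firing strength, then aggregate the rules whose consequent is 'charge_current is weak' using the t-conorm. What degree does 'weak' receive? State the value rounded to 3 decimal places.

0.951

R1: heavy=0.31, mid=0.77, ¬cold=1−0.48=0.52; AND[a·b] → w = 0.1241
R2: heavy=0.31, normal=0.52; AND[a·b] → w = 0.1612
R3: idle=0.12, cold=0.48, low=0.96; AND[a·b] → w = 0.0553
R4: mid=0.77, moderate=0.47; AND[a·b] → w = 0.3619
R5: mid=0.77, normal=0.52; OR[a + b − a·b] → w = 0.8896
Rules with consequent 'weak': {R1, R2, R3, R4, R5} → strengths 0.1241, 0.1612, 0.0553, 0.3619, 0.8896
Aggregate via t-conorm [a + b − a·b]: 0.9511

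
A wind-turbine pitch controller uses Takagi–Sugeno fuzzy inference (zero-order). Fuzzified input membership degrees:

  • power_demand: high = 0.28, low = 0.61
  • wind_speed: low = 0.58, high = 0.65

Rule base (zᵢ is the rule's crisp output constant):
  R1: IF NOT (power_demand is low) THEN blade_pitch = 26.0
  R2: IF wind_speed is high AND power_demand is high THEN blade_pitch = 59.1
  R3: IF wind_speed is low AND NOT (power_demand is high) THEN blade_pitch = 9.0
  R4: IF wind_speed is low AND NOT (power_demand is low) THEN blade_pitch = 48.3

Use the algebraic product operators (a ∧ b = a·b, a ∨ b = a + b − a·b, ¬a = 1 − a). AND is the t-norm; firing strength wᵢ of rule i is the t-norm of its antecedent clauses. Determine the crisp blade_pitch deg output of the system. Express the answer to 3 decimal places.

29.265

R1 (z=26.0): ¬low=1−0.61=0.39 → w = 0.3900
R2 (z=59.1): high=0.65, high=0.28; AND[a·b] → w = 0.1820
R3 (z=9.0): low=0.58, ¬high=1−0.28=0.72; AND[a·b] → w = 0.4176
R4 (z=48.3): low=0.58, ¬low=1−0.61=0.39; AND[a·b] → w = 0.2262
Weighted average = (0.3900·26.0 + 0.1820·59.1 + 0.4176·9.0 + 0.2262·48.3) / (0.3900 + 0.1820 + 0.4176 + 0.2262)
  = 35.5801 / 1.2158 = 29.265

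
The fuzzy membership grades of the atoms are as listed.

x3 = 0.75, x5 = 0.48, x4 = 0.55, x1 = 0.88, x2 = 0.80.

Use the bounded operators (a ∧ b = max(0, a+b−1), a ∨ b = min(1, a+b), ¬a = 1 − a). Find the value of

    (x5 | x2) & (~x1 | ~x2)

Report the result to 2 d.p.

x5 | x2 = min(1, a+b) on (0.48, 0.80) = 1.00
~x1 = 1 − 0.88 = 0.12
~x2 = 1 − 0.80 = 0.20
~x1 | ~x2 = min(1, a+b) on (0.12, 0.20) = 0.32
(x5 | x2) & (~x1 | ~x2) = max(0, a+b−1) on (1.00, 0.32) = 0.32

0.32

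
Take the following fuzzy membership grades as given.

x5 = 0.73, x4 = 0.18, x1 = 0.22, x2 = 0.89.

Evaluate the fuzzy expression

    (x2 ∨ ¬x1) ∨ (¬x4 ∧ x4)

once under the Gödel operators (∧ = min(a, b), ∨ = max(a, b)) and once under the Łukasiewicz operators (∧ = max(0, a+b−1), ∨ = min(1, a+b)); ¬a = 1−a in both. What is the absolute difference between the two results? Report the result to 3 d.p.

0.110

Under Gödel:
  ¬x1 = 1 − 0.22 = 0.78
  x2 ∨ ¬x1 = max(a, b) on (0.89, 0.78) = 0.89
  ¬x4 = 1 − 0.18 = 0.82
  ¬x4 ∧ x4 = min(a, b) on (0.82, 0.18) = 0.18
  (x2 ∨ ¬x1) ∨ (¬x4 ∧ x4) = max(a, b) on (0.89, 0.18) = 0.89
  → value = 0.8900
Under Łukasiewicz:
  ¬x1 = 1 − 0.22 = 0.78
  x2 ∨ ¬x1 = min(1, a+b) on (0.89, 0.78) = 1.00
  ¬x4 = 1 − 0.18 = 0.82
  ¬x4 ∧ x4 = max(0, a+b−1) on (0.82, 0.18) = 0.00
  (x2 ∨ ¬x1) ∨ (¬x4 ∧ x4) = min(1, a+b) on (1.00, 0.00) = 1.00
  → value = 1.0000
|0.8900 − 1.0000| = 0.110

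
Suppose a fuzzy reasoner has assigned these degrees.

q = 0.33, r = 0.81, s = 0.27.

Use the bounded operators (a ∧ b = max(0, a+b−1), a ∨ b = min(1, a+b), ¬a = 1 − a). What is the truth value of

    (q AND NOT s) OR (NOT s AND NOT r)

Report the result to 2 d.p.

NOT s = 1 − 0.27 = 0.73
q AND NOT s = max(0, a+b−1) on (0.33, 0.73) = 0.06
NOT s = 1 − 0.27 = 0.73
NOT r = 1 − 0.81 = 0.19
NOT s AND NOT r = max(0, a+b−1) on (0.73, 0.19) = 0.00
(q AND NOT s) OR (NOT s AND NOT r) = min(1, a+b) on (0.06, 0.00) = 0.06

0.06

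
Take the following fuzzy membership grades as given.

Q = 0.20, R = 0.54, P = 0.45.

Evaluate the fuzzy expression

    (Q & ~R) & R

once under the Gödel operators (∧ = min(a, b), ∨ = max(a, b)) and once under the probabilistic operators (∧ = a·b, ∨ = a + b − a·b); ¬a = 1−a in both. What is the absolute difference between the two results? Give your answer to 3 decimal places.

0.150

Under Gödel:
  ~R = 1 − 0.54 = 0.46
  Q & ~R = min(a, b) on (0.20, 0.46) = 0.20
  (Q & ~R) & R = min(a, b) on (0.20, 0.54) = 0.20
  → value = 0.2000
Under probabilistic:
  ~R = 1 − 0.5400 = 0.4600
  Q & ~R = a·b on (0.2000, 0.4600) = 0.0920
  (Q & ~R) & R = a·b on (0.0920, 0.5400) = 0.0497
  → value = 0.0497
|0.2000 − 0.0497| = 0.150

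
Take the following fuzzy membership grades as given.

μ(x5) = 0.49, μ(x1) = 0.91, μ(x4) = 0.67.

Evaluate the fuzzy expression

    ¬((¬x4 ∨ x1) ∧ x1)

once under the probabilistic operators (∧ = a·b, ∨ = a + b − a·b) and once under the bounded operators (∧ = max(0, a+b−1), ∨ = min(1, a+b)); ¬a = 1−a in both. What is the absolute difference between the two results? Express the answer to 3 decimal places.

Under probabilistic:
  ¬x4 = 1 − 0.6700 = 0.3300
  ¬x4 ∨ x1 = a + b − a·b on (0.3300, 0.9100) = 0.9397
  (¬x4 ∨ x1) ∧ x1 = a·b on (0.9397, 0.9100) = 0.8551
  ¬((¬x4 ∨ x1) ∧ x1) = 1 − 0.8551 = 0.1449
  → value = 0.1449
Under bounded:
  ¬x4 = 1 − 0.67 = 0.33
  ¬x4 ∨ x1 = min(1, a+b) on (0.33, 0.91) = 1.00
  (¬x4 ∨ x1) ∧ x1 = max(0, a+b−1) on (1.00, 0.91) = 0.91
  ¬((¬x4 ∨ x1) ∧ x1) = 1 − 0.91 = 0.09
  → value = 0.0900
|0.1449 − 0.0900| = 0.055

0.055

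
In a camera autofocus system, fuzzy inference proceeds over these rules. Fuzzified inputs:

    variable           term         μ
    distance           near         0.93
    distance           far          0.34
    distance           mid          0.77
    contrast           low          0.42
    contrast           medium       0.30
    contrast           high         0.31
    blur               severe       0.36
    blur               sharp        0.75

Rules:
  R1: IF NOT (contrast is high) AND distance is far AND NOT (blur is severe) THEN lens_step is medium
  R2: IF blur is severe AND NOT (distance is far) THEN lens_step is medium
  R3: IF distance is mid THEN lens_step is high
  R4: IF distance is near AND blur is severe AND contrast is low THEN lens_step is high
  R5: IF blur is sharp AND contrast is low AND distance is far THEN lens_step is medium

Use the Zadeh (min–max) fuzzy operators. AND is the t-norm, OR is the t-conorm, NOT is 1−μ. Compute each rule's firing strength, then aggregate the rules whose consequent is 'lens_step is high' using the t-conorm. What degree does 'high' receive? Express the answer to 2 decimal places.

0.77

R1: ¬high=1−0.31=0.69, far=0.34, ¬severe=1−0.36=0.64; AND[min(a, b)] → w = 0.34
R2: severe=0.36, ¬far=1−0.34=0.66; AND[min(a, b)] → w = 0.36
R3: mid=0.77 → w = 0.77
R4: near=0.93, severe=0.36, low=0.42; AND[min(a, b)] → w = 0.36
R5: sharp=0.75, low=0.42, far=0.34; AND[min(a, b)] → w = 0.34
Rules with consequent 'high': {R3, R4} → strengths 0.77, 0.36
Aggregate via t-conorm [max(a, b)]: 0.77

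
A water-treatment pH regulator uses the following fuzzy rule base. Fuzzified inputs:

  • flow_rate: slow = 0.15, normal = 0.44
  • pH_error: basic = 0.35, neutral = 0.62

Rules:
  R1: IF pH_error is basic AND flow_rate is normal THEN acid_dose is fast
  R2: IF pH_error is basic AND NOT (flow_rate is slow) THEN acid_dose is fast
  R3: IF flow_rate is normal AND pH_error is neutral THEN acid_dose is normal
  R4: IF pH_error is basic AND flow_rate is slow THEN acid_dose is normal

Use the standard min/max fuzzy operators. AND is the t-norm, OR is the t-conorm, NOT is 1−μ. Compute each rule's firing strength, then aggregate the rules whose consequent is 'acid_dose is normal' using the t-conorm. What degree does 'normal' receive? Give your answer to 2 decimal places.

0.44

R1: basic=0.35, normal=0.44; AND[min(a, b)] → w = 0.35
R2: basic=0.35, ¬slow=1−0.15=0.85; AND[min(a, b)] → w = 0.35
R3: normal=0.44, neutral=0.62; AND[min(a, b)] → w = 0.44
R4: basic=0.35, slow=0.15; AND[min(a, b)] → w = 0.15
Rules with consequent 'normal': {R3, R4} → strengths 0.44, 0.15
Aggregate via t-conorm [max(a, b)]: 0.44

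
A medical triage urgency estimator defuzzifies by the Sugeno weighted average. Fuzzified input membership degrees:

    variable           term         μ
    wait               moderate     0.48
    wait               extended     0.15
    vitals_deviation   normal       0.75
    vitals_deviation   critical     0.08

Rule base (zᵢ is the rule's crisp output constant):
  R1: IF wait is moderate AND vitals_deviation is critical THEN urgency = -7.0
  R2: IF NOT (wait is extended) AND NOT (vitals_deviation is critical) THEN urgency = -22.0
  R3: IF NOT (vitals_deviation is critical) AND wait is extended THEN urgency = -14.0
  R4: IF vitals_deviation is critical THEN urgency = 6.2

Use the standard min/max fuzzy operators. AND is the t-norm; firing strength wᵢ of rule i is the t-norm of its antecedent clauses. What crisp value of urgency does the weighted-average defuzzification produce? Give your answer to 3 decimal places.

R1 (z=-7.0): moderate=0.48, critical=0.08; AND[min(a, b)] → w = 0.08
R2 (z=-22.0): ¬extended=1−0.15=0.85, ¬critical=1−0.08=0.92; AND[min(a, b)] → w = 0.85
R3 (z=-14.0): ¬critical=1−0.08=0.92, extended=0.15; AND[min(a, b)] → w = 0.15
R4 (z=6.2): critical=0.08 → w = 0.08
Weighted average = (0.08·-7.0 + 0.85·-22.0 + 0.15·-14.0 + 0.08·6.2) / (0.08 + 0.85 + 0.15 + 0.08)
  = -20.8640 / 1.1600 = -17.986

-17.986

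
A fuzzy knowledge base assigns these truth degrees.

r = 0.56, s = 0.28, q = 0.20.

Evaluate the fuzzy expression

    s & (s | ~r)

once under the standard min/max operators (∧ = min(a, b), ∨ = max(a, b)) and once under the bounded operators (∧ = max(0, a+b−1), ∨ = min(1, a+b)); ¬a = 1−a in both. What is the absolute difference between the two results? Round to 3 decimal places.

Under standard min/max:
  ~r = 1 − 0.56 = 0.44
  s | ~r = max(a, b) on (0.28, 0.44) = 0.44
  s & (s | ~r) = min(a, b) on (0.28, 0.44) = 0.28
  → value = 0.2800
Under bounded:
  ~r = 1 − 0.56 = 0.44
  s | ~r = min(1, a+b) on (0.28, 0.44) = 0.72
  s & (s | ~r) = max(0, a+b−1) on (0.28, 0.72) = 0.00
  → value = 0.0000
|0.2800 − 0.0000| = 0.280

0.280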